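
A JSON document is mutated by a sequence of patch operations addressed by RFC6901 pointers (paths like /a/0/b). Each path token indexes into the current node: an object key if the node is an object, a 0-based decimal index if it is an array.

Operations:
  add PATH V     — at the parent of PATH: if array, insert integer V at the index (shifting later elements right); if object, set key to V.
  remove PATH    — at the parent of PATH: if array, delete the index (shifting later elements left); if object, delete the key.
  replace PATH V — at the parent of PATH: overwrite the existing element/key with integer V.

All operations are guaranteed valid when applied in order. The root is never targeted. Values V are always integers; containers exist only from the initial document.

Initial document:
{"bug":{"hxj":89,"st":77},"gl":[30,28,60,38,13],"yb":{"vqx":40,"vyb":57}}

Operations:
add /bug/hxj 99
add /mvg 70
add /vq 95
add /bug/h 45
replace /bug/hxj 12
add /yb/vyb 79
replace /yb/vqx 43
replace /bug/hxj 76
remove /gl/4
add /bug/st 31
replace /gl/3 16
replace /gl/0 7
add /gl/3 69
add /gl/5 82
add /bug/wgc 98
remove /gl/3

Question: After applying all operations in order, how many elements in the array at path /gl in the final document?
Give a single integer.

Answer: 5

Derivation:
After op 1 (add /bug/hxj 99): {"bug":{"hxj":99,"st":77},"gl":[30,28,60,38,13],"yb":{"vqx":40,"vyb":57}}
After op 2 (add /mvg 70): {"bug":{"hxj":99,"st":77},"gl":[30,28,60,38,13],"mvg":70,"yb":{"vqx":40,"vyb":57}}
After op 3 (add /vq 95): {"bug":{"hxj":99,"st":77},"gl":[30,28,60,38,13],"mvg":70,"vq":95,"yb":{"vqx":40,"vyb":57}}
After op 4 (add /bug/h 45): {"bug":{"h":45,"hxj":99,"st":77},"gl":[30,28,60,38,13],"mvg":70,"vq":95,"yb":{"vqx":40,"vyb":57}}
After op 5 (replace /bug/hxj 12): {"bug":{"h":45,"hxj":12,"st":77},"gl":[30,28,60,38,13],"mvg":70,"vq":95,"yb":{"vqx":40,"vyb":57}}
After op 6 (add /yb/vyb 79): {"bug":{"h":45,"hxj":12,"st":77},"gl":[30,28,60,38,13],"mvg":70,"vq":95,"yb":{"vqx":40,"vyb":79}}
After op 7 (replace /yb/vqx 43): {"bug":{"h":45,"hxj":12,"st":77},"gl":[30,28,60,38,13],"mvg":70,"vq":95,"yb":{"vqx":43,"vyb":79}}
After op 8 (replace /bug/hxj 76): {"bug":{"h":45,"hxj":76,"st":77},"gl":[30,28,60,38,13],"mvg":70,"vq":95,"yb":{"vqx":43,"vyb":79}}
After op 9 (remove /gl/4): {"bug":{"h":45,"hxj":76,"st":77},"gl":[30,28,60,38],"mvg":70,"vq":95,"yb":{"vqx":43,"vyb":79}}
After op 10 (add /bug/st 31): {"bug":{"h":45,"hxj":76,"st":31},"gl":[30,28,60,38],"mvg":70,"vq":95,"yb":{"vqx":43,"vyb":79}}
After op 11 (replace /gl/3 16): {"bug":{"h":45,"hxj":76,"st":31},"gl":[30,28,60,16],"mvg":70,"vq":95,"yb":{"vqx":43,"vyb":79}}
After op 12 (replace /gl/0 7): {"bug":{"h":45,"hxj":76,"st":31},"gl":[7,28,60,16],"mvg":70,"vq":95,"yb":{"vqx":43,"vyb":79}}
After op 13 (add /gl/3 69): {"bug":{"h":45,"hxj":76,"st":31},"gl":[7,28,60,69,16],"mvg":70,"vq":95,"yb":{"vqx":43,"vyb":79}}
After op 14 (add /gl/5 82): {"bug":{"h":45,"hxj":76,"st":31},"gl":[7,28,60,69,16,82],"mvg":70,"vq":95,"yb":{"vqx":43,"vyb":79}}
After op 15 (add /bug/wgc 98): {"bug":{"h":45,"hxj":76,"st":31,"wgc":98},"gl":[7,28,60,69,16,82],"mvg":70,"vq":95,"yb":{"vqx":43,"vyb":79}}
After op 16 (remove /gl/3): {"bug":{"h":45,"hxj":76,"st":31,"wgc":98},"gl":[7,28,60,16,82],"mvg":70,"vq":95,"yb":{"vqx":43,"vyb":79}}
Size at path /gl: 5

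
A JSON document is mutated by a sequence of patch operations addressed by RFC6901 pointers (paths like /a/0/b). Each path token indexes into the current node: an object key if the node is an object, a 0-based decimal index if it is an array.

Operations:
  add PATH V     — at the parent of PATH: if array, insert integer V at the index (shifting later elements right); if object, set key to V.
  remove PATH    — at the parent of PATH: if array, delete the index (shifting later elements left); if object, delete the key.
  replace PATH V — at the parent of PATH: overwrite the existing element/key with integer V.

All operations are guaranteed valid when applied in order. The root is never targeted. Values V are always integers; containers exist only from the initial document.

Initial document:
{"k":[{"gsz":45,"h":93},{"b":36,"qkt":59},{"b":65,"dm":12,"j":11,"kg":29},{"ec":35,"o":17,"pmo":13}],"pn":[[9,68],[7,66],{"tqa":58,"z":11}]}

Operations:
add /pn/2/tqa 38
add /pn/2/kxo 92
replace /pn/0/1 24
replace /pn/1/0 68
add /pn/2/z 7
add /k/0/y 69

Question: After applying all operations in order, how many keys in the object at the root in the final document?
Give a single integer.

Answer: 2

Derivation:
After op 1 (add /pn/2/tqa 38): {"k":[{"gsz":45,"h":93},{"b":36,"qkt":59},{"b":65,"dm":12,"j":11,"kg":29},{"ec":35,"o":17,"pmo":13}],"pn":[[9,68],[7,66],{"tqa":38,"z":11}]}
After op 2 (add /pn/2/kxo 92): {"k":[{"gsz":45,"h":93},{"b":36,"qkt":59},{"b":65,"dm":12,"j":11,"kg":29},{"ec":35,"o":17,"pmo":13}],"pn":[[9,68],[7,66],{"kxo":92,"tqa":38,"z":11}]}
After op 3 (replace /pn/0/1 24): {"k":[{"gsz":45,"h":93},{"b":36,"qkt":59},{"b":65,"dm":12,"j":11,"kg":29},{"ec":35,"o":17,"pmo":13}],"pn":[[9,24],[7,66],{"kxo":92,"tqa":38,"z":11}]}
After op 4 (replace /pn/1/0 68): {"k":[{"gsz":45,"h":93},{"b":36,"qkt":59},{"b":65,"dm":12,"j":11,"kg":29},{"ec":35,"o":17,"pmo":13}],"pn":[[9,24],[68,66],{"kxo":92,"tqa":38,"z":11}]}
After op 5 (add /pn/2/z 7): {"k":[{"gsz":45,"h":93},{"b":36,"qkt":59},{"b":65,"dm":12,"j":11,"kg":29},{"ec":35,"o":17,"pmo":13}],"pn":[[9,24],[68,66],{"kxo":92,"tqa":38,"z":7}]}
After op 6 (add /k/0/y 69): {"k":[{"gsz":45,"h":93,"y":69},{"b":36,"qkt":59},{"b":65,"dm":12,"j":11,"kg":29},{"ec":35,"o":17,"pmo":13}],"pn":[[9,24],[68,66],{"kxo":92,"tqa":38,"z":7}]}
Size at the root: 2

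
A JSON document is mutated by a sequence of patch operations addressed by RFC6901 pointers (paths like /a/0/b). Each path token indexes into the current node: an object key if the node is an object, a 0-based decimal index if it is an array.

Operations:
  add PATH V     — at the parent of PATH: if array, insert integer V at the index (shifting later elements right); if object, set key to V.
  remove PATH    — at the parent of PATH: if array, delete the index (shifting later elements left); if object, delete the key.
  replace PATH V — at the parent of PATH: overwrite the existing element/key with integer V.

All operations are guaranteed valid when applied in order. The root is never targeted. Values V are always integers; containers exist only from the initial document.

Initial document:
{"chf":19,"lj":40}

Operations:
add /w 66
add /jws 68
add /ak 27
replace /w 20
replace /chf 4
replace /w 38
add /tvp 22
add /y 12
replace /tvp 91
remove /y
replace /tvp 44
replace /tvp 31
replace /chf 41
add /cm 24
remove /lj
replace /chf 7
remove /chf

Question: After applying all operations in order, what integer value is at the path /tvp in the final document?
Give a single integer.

After op 1 (add /w 66): {"chf":19,"lj":40,"w":66}
After op 2 (add /jws 68): {"chf":19,"jws":68,"lj":40,"w":66}
After op 3 (add /ak 27): {"ak":27,"chf":19,"jws":68,"lj":40,"w":66}
After op 4 (replace /w 20): {"ak":27,"chf":19,"jws":68,"lj":40,"w":20}
After op 5 (replace /chf 4): {"ak":27,"chf":4,"jws":68,"lj":40,"w":20}
After op 6 (replace /w 38): {"ak":27,"chf":4,"jws":68,"lj":40,"w":38}
After op 7 (add /tvp 22): {"ak":27,"chf":4,"jws":68,"lj":40,"tvp":22,"w":38}
After op 8 (add /y 12): {"ak":27,"chf":4,"jws":68,"lj":40,"tvp":22,"w":38,"y":12}
After op 9 (replace /tvp 91): {"ak":27,"chf":4,"jws":68,"lj":40,"tvp":91,"w":38,"y":12}
After op 10 (remove /y): {"ak":27,"chf":4,"jws":68,"lj":40,"tvp":91,"w":38}
After op 11 (replace /tvp 44): {"ak":27,"chf":4,"jws":68,"lj":40,"tvp":44,"w":38}
After op 12 (replace /tvp 31): {"ak":27,"chf":4,"jws":68,"lj":40,"tvp":31,"w":38}
After op 13 (replace /chf 41): {"ak":27,"chf":41,"jws":68,"lj":40,"tvp":31,"w":38}
After op 14 (add /cm 24): {"ak":27,"chf":41,"cm":24,"jws":68,"lj":40,"tvp":31,"w":38}
After op 15 (remove /lj): {"ak":27,"chf":41,"cm":24,"jws":68,"tvp":31,"w":38}
After op 16 (replace /chf 7): {"ak":27,"chf":7,"cm":24,"jws":68,"tvp":31,"w":38}
After op 17 (remove /chf): {"ak":27,"cm":24,"jws":68,"tvp":31,"w":38}
Value at /tvp: 31

Answer: 31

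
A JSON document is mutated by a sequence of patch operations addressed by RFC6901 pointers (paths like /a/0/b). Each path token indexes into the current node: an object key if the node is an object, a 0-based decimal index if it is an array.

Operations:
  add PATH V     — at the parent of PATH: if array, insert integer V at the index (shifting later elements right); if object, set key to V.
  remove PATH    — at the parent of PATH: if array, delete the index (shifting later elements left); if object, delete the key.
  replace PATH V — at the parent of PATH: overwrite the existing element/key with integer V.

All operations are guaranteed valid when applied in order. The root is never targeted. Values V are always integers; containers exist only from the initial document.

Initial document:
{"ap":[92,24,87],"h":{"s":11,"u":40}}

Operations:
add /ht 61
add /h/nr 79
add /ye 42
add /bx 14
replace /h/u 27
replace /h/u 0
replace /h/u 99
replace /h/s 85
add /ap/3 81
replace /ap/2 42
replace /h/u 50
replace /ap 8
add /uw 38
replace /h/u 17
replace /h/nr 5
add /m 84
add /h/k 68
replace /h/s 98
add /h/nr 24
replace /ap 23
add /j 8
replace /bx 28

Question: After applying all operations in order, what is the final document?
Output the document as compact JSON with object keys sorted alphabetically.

Answer: {"ap":23,"bx":28,"h":{"k":68,"nr":24,"s":98,"u":17},"ht":61,"j":8,"m":84,"uw":38,"ye":42}

Derivation:
After op 1 (add /ht 61): {"ap":[92,24,87],"h":{"s":11,"u":40},"ht":61}
After op 2 (add /h/nr 79): {"ap":[92,24,87],"h":{"nr":79,"s":11,"u":40},"ht":61}
After op 3 (add /ye 42): {"ap":[92,24,87],"h":{"nr":79,"s":11,"u":40},"ht":61,"ye":42}
After op 4 (add /bx 14): {"ap":[92,24,87],"bx":14,"h":{"nr":79,"s":11,"u":40},"ht":61,"ye":42}
After op 5 (replace /h/u 27): {"ap":[92,24,87],"bx":14,"h":{"nr":79,"s":11,"u":27},"ht":61,"ye":42}
After op 6 (replace /h/u 0): {"ap":[92,24,87],"bx":14,"h":{"nr":79,"s":11,"u":0},"ht":61,"ye":42}
After op 7 (replace /h/u 99): {"ap":[92,24,87],"bx":14,"h":{"nr":79,"s":11,"u":99},"ht":61,"ye":42}
After op 8 (replace /h/s 85): {"ap":[92,24,87],"bx":14,"h":{"nr":79,"s":85,"u":99},"ht":61,"ye":42}
After op 9 (add /ap/3 81): {"ap":[92,24,87,81],"bx":14,"h":{"nr":79,"s":85,"u":99},"ht":61,"ye":42}
After op 10 (replace /ap/2 42): {"ap":[92,24,42,81],"bx":14,"h":{"nr":79,"s":85,"u":99},"ht":61,"ye":42}
After op 11 (replace /h/u 50): {"ap":[92,24,42,81],"bx":14,"h":{"nr":79,"s":85,"u":50},"ht":61,"ye":42}
After op 12 (replace /ap 8): {"ap":8,"bx":14,"h":{"nr":79,"s":85,"u":50},"ht":61,"ye":42}
After op 13 (add /uw 38): {"ap":8,"bx":14,"h":{"nr":79,"s":85,"u":50},"ht":61,"uw":38,"ye":42}
After op 14 (replace /h/u 17): {"ap":8,"bx":14,"h":{"nr":79,"s":85,"u":17},"ht":61,"uw":38,"ye":42}
After op 15 (replace /h/nr 5): {"ap":8,"bx":14,"h":{"nr":5,"s":85,"u":17},"ht":61,"uw":38,"ye":42}
After op 16 (add /m 84): {"ap":8,"bx":14,"h":{"nr":5,"s":85,"u":17},"ht":61,"m":84,"uw":38,"ye":42}
After op 17 (add /h/k 68): {"ap":8,"bx":14,"h":{"k":68,"nr":5,"s":85,"u":17},"ht":61,"m":84,"uw":38,"ye":42}
After op 18 (replace /h/s 98): {"ap":8,"bx":14,"h":{"k":68,"nr":5,"s":98,"u":17},"ht":61,"m":84,"uw":38,"ye":42}
After op 19 (add /h/nr 24): {"ap":8,"bx":14,"h":{"k":68,"nr":24,"s":98,"u":17},"ht":61,"m":84,"uw":38,"ye":42}
After op 20 (replace /ap 23): {"ap":23,"bx":14,"h":{"k":68,"nr":24,"s":98,"u":17},"ht":61,"m":84,"uw":38,"ye":42}
After op 21 (add /j 8): {"ap":23,"bx":14,"h":{"k":68,"nr":24,"s":98,"u":17},"ht":61,"j":8,"m":84,"uw":38,"ye":42}
After op 22 (replace /bx 28): {"ap":23,"bx":28,"h":{"k":68,"nr":24,"s":98,"u":17},"ht":61,"j":8,"m":84,"uw":38,"ye":42}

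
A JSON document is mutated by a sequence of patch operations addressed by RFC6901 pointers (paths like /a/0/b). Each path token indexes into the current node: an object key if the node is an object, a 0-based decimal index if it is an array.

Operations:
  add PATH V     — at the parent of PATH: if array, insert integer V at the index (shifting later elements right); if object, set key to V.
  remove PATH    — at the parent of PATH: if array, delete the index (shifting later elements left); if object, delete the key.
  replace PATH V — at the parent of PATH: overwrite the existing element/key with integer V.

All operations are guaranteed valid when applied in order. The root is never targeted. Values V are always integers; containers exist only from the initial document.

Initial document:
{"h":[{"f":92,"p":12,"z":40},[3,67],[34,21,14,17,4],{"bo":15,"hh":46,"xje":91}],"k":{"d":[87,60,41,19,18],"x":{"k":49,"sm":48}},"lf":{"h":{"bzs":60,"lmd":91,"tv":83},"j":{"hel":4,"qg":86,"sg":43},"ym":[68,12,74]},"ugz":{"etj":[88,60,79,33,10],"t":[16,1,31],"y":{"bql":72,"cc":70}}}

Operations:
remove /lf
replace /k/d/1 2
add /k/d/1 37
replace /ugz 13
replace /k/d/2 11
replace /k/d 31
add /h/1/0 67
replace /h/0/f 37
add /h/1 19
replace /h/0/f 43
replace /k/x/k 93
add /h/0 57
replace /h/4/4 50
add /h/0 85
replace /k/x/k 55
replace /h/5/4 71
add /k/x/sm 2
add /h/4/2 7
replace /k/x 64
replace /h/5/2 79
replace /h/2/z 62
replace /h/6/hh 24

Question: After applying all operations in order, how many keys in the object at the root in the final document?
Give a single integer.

After op 1 (remove /lf): {"h":[{"f":92,"p":12,"z":40},[3,67],[34,21,14,17,4],{"bo":15,"hh":46,"xje":91}],"k":{"d":[87,60,41,19,18],"x":{"k":49,"sm":48}},"ugz":{"etj":[88,60,79,33,10],"t":[16,1,31],"y":{"bql":72,"cc":70}}}
After op 2 (replace /k/d/1 2): {"h":[{"f":92,"p":12,"z":40},[3,67],[34,21,14,17,4],{"bo":15,"hh":46,"xje":91}],"k":{"d":[87,2,41,19,18],"x":{"k":49,"sm":48}},"ugz":{"etj":[88,60,79,33,10],"t":[16,1,31],"y":{"bql":72,"cc":70}}}
After op 3 (add /k/d/1 37): {"h":[{"f":92,"p":12,"z":40},[3,67],[34,21,14,17,4],{"bo":15,"hh":46,"xje":91}],"k":{"d":[87,37,2,41,19,18],"x":{"k":49,"sm":48}},"ugz":{"etj":[88,60,79,33,10],"t":[16,1,31],"y":{"bql":72,"cc":70}}}
After op 4 (replace /ugz 13): {"h":[{"f":92,"p":12,"z":40},[3,67],[34,21,14,17,4],{"bo":15,"hh":46,"xje":91}],"k":{"d":[87,37,2,41,19,18],"x":{"k":49,"sm":48}},"ugz":13}
After op 5 (replace /k/d/2 11): {"h":[{"f":92,"p":12,"z":40},[3,67],[34,21,14,17,4],{"bo":15,"hh":46,"xje":91}],"k":{"d":[87,37,11,41,19,18],"x":{"k":49,"sm":48}},"ugz":13}
After op 6 (replace /k/d 31): {"h":[{"f":92,"p":12,"z":40},[3,67],[34,21,14,17,4],{"bo":15,"hh":46,"xje":91}],"k":{"d":31,"x":{"k":49,"sm":48}},"ugz":13}
After op 7 (add /h/1/0 67): {"h":[{"f":92,"p":12,"z":40},[67,3,67],[34,21,14,17,4],{"bo":15,"hh":46,"xje":91}],"k":{"d":31,"x":{"k":49,"sm":48}},"ugz":13}
After op 8 (replace /h/0/f 37): {"h":[{"f":37,"p":12,"z":40},[67,3,67],[34,21,14,17,4],{"bo":15,"hh":46,"xje":91}],"k":{"d":31,"x":{"k":49,"sm":48}},"ugz":13}
After op 9 (add /h/1 19): {"h":[{"f":37,"p":12,"z":40},19,[67,3,67],[34,21,14,17,4],{"bo":15,"hh":46,"xje":91}],"k":{"d":31,"x":{"k":49,"sm":48}},"ugz":13}
After op 10 (replace /h/0/f 43): {"h":[{"f":43,"p":12,"z":40},19,[67,3,67],[34,21,14,17,4],{"bo":15,"hh":46,"xje":91}],"k":{"d":31,"x":{"k":49,"sm":48}},"ugz":13}
After op 11 (replace /k/x/k 93): {"h":[{"f":43,"p":12,"z":40},19,[67,3,67],[34,21,14,17,4],{"bo":15,"hh":46,"xje":91}],"k":{"d":31,"x":{"k":93,"sm":48}},"ugz":13}
After op 12 (add /h/0 57): {"h":[57,{"f":43,"p":12,"z":40},19,[67,3,67],[34,21,14,17,4],{"bo":15,"hh":46,"xje":91}],"k":{"d":31,"x":{"k":93,"sm":48}},"ugz":13}
After op 13 (replace /h/4/4 50): {"h":[57,{"f":43,"p":12,"z":40},19,[67,3,67],[34,21,14,17,50],{"bo":15,"hh":46,"xje":91}],"k":{"d":31,"x":{"k":93,"sm":48}},"ugz":13}
After op 14 (add /h/0 85): {"h":[85,57,{"f":43,"p":12,"z":40},19,[67,3,67],[34,21,14,17,50],{"bo":15,"hh":46,"xje":91}],"k":{"d":31,"x":{"k":93,"sm":48}},"ugz":13}
After op 15 (replace /k/x/k 55): {"h":[85,57,{"f":43,"p":12,"z":40},19,[67,3,67],[34,21,14,17,50],{"bo":15,"hh":46,"xje":91}],"k":{"d":31,"x":{"k":55,"sm":48}},"ugz":13}
After op 16 (replace /h/5/4 71): {"h":[85,57,{"f":43,"p":12,"z":40},19,[67,3,67],[34,21,14,17,71],{"bo":15,"hh":46,"xje":91}],"k":{"d":31,"x":{"k":55,"sm":48}},"ugz":13}
After op 17 (add /k/x/sm 2): {"h":[85,57,{"f":43,"p":12,"z":40},19,[67,3,67],[34,21,14,17,71],{"bo":15,"hh":46,"xje":91}],"k":{"d":31,"x":{"k":55,"sm":2}},"ugz":13}
After op 18 (add /h/4/2 7): {"h":[85,57,{"f":43,"p":12,"z":40},19,[67,3,7,67],[34,21,14,17,71],{"bo":15,"hh":46,"xje":91}],"k":{"d":31,"x":{"k":55,"sm":2}},"ugz":13}
After op 19 (replace /k/x 64): {"h":[85,57,{"f":43,"p":12,"z":40},19,[67,3,7,67],[34,21,14,17,71],{"bo":15,"hh":46,"xje":91}],"k":{"d":31,"x":64},"ugz":13}
After op 20 (replace /h/5/2 79): {"h":[85,57,{"f":43,"p":12,"z":40},19,[67,3,7,67],[34,21,79,17,71],{"bo":15,"hh":46,"xje":91}],"k":{"d":31,"x":64},"ugz":13}
After op 21 (replace /h/2/z 62): {"h":[85,57,{"f":43,"p":12,"z":62},19,[67,3,7,67],[34,21,79,17,71],{"bo":15,"hh":46,"xje":91}],"k":{"d":31,"x":64},"ugz":13}
After op 22 (replace /h/6/hh 24): {"h":[85,57,{"f":43,"p":12,"z":62},19,[67,3,7,67],[34,21,79,17,71],{"bo":15,"hh":24,"xje":91}],"k":{"d":31,"x":64},"ugz":13}
Size at the root: 3

Answer: 3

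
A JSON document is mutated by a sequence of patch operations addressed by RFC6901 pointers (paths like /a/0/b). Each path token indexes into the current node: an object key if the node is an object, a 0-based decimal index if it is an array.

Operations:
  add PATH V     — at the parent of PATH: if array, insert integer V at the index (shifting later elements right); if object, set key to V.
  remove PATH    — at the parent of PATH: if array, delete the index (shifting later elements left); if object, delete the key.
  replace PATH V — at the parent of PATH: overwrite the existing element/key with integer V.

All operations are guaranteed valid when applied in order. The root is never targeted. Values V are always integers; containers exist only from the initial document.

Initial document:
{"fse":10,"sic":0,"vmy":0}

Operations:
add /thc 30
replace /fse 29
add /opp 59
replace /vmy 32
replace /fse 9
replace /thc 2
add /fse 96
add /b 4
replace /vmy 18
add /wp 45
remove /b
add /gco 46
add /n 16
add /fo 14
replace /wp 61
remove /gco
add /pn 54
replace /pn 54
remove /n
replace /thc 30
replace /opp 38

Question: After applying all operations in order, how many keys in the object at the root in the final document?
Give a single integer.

After op 1 (add /thc 30): {"fse":10,"sic":0,"thc":30,"vmy":0}
After op 2 (replace /fse 29): {"fse":29,"sic":0,"thc":30,"vmy":0}
After op 3 (add /opp 59): {"fse":29,"opp":59,"sic":0,"thc":30,"vmy":0}
After op 4 (replace /vmy 32): {"fse":29,"opp":59,"sic":0,"thc":30,"vmy":32}
After op 5 (replace /fse 9): {"fse":9,"opp":59,"sic":0,"thc":30,"vmy":32}
After op 6 (replace /thc 2): {"fse":9,"opp":59,"sic":0,"thc":2,"vmy":32}
After op 7 (add /fse 96): {"fse":96,"opp":59,"sic":0,"thc":2,"vmy":32}
After op 8 (add /b 4): {"b":4,"fse":96,"opp":59,"sic":0,"thc":2,"vmy":32}
After op 9 (replace /vmy 18): {"b":4,"fse":96,"opp":59,"sic":0,"thc":2,"vmy":18}
After op 10 (add /wp 45): {"b":4,"fse":96,"opp":59,"sic":0,"thc":2,"vmy":18,"wp":45}
After op 11 (remove /b): {"fse":96,"opp":59,"sic":0,"thc":2,"vmy":18,"wp":45}
After op 12 (add /gco 46): {"fse":96,"gco":46,"opp":59,"sic":0,"thc":2,"vmy":18,"wp":45}
After op 13 (add /n 16): {"fse":96,"gco":46,"n":16,"opp":59,"sic":0,"thc":2,"vmy":18,"wp":45}
After op 14 (add /fo 14): {"fo":14,"fse":96,"gco":46,"n":16,"opp":59,"sic":0,"thc":2,"vmy":18,"wp":45}
After op 15 (replace /wp 61): {"fo":14,"fse":96,"gco":46,"n":16,"opp":59,"sic":0,"thc":2,"vmy":18,"wp":61}
After op 16 (remove /gco): {"fo":14,"fse":96,"n":16,"opp":59,"sic":0,"thc":2,"vmy":18,"wp":61}
After op 17 (add /pn 54): {"fo":14,"fse":96,"n":16,"opp":59,"pn":54,"sic":0,"thc":2,"vmy":18,"wp":61}
After op 18 (replace /pn 54): {"fo":14,"fse":96,"n":16,"opp":59,"pn":54,"sic":0,"thc":2,"vmy":18,"wp":61}
After op 19 (remove /n): {"fo":14,"fse":96,"opp":59,"pn":54,"sic":0,"thc":2,"vmy":18,"wp":61}
After op 20 (replace /thc 30): {"fo":14,"fse":96,"opp":59,"pn":54,"sic":0,"thc":30,"vmy":18,"wp":61}
After op 21 (replace /opp 38): {"fo":14,"fse":96,"opp":38,"pn":54,"sic":0,"thc":30,"vmy":18,"wp":61}
Size at the root: 8

Answer: 8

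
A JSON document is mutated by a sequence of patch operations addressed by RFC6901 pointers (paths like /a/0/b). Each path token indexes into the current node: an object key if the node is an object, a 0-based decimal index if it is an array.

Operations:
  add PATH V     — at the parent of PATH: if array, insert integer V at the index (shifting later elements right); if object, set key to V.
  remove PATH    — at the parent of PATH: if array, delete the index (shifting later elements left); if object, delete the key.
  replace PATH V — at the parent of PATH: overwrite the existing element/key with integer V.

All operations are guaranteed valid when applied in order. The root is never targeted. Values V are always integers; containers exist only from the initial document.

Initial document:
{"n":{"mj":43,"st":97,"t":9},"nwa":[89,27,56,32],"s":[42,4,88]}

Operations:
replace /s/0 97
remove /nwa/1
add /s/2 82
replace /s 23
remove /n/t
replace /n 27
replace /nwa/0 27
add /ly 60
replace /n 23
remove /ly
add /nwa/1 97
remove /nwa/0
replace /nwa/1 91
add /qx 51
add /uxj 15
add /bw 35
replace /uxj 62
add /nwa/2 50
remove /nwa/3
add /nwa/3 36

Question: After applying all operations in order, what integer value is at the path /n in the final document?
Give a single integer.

Answer: 23

Derivation:
After op 1 (replace /s/0 97): {"n":{"mj":43,"st":97,"t":9},"nwa":[89,27,56,32],"s":[97,4,88]}
After op 2 (remove /nwa/1): {"n":{"mj":43,"st":97,"t":9},"nwa":[89,56,32],"s":[97,4,88]}
After op 3 (add /s/2 82): {"n":{"mj":43,"st":97,"t":9},"nwa":[89,56,32],"s":[97,4,82,88]}
After op 4 (replace /s 23): {"n":{"mj":43,"st":97,"t":9},"nwa":[89,56,32],"s":23}
After op 5 (remove /n/t): {"n":{"mj":43,"st":97},"nwa":[89,56,32],"s":23}
After op 6 (replace /n 27): {"n":27,"nwa":[89,56,32],"s":23}
After op 7 (replace /nwa/0 27): {"n":27,"nwa":[27,56,32],"s":23}
After op 8 (add /ly 60): {"ly":60,"n":27,"nwa":[27,56,32],"s":23}
After op 9 (replace /n 23): {"ly":60,"n":23,"nwa":[27,56,32],"s":23}
After op 10 (remove /ly): {"n":23,"nwa":[27,56,32],"s":23}
After op 11 (add /nwa/1 97): {"n":23,"nwa":[27,97,56,32],"s":23}
After op 12 (remove /nwa/0): {"n":23,"nwa":[97,56,32],"s":23}
After op 13 (replace /nwa/1 91): {"n":23,"nwa":[97,91,32],"s":23}
After op 14 (add /qx 51): {"n":23,"nwa":[97,91,32],"qx":51,"s":23}
After op 15 (add /uxj 15): {"n":23,"nwa":[97,91,32],"qx":51,"s":23,"uxj":15}
After op 16 (add /bw 35): {"bw":35,"n":23,"nwa":[97,91,32],"qx":51,"s":23,"uxj":15}
After op 17 (replace /uxj 62): {"bw":35,"n":23,"nwa":[97,91,32],"qx":51,"s":23,"uxj":62}
After op 18 (add /nwa/2 50): {"bw":35,"n":23,"nwa":[97,91,50,32],"qx":51,"s":23,"uxj":62}
After op 19 (remove /nwa/3): {"bw":35,"n":23,"nwa":[97,91,50],"qx":51,"s":23,"uxj":62}
After op 20 (add /nwa/3 36): {"bw":35,"n":23,"nwa":[97,91,50,36],"qx":51,"s":23,"uxj":62}
Value at /n: 23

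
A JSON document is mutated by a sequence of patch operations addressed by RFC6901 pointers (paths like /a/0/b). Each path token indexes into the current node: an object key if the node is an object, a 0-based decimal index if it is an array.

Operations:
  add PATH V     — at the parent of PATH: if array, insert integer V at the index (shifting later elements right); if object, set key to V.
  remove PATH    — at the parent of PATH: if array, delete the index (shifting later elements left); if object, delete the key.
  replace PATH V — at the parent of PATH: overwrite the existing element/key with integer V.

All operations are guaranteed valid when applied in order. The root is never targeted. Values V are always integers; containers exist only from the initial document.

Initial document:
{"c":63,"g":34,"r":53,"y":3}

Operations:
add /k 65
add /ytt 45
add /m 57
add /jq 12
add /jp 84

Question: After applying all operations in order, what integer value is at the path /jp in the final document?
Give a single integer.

Answer: 84

Derivation:
After op 1 (add /k 65): {"c":63,"g":34,"k":65,"r":53,"y":3}
After op 2 (add /ytt 45): {"c":63,"g":34,"k":65,"r":53,"y":3,"ytt":45}
After op 3 (add /m 57): {"c":63,"g":34,"k":65,"m":57,"r":53,"y":3,"ytt":45}
After op 4 (add /jq 12): {"c":63,"g":34,"jq":12,"k":65,"m":57,"r":53,"y":3,"ytt":45}
After op 5 (add /jp 84): {"c":63,"g":34,"jp":84,"jq":12,"k":65,"m":57,"r":53,"y":3,"ytt":45}
Value at /jp: 84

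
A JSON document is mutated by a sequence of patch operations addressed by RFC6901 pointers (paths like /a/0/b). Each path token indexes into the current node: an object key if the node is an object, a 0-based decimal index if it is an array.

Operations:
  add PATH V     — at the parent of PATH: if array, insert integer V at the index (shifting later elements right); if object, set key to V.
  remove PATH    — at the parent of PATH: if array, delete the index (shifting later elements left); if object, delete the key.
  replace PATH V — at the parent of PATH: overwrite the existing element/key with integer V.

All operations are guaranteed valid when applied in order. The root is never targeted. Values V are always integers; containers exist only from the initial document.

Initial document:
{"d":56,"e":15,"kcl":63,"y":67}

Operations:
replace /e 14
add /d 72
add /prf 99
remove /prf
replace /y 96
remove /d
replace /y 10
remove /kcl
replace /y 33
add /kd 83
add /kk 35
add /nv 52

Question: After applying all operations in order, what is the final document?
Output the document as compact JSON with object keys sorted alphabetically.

After op 1 (replace /e 14): {"d":56,"e":14,"kcl":63,"y":67}
After op 2 (add /d 72): {"d":72,"e":14,"kcl":63,"y":67}
After op 3 (add /prf 99): {"d":72,"e":14,"kcl":63,"prf":99,"y":67}
After op 4 (remove /prf): {"d":72,"e":14,"kcl":63,"y":67}
After op 5 (replace /y 96): {"d":72,"e":14,"kcl":63,"y":96}
After op 6 (remove /d): {"e":14,"kcl":63,"y":96}
After op 7 (replace /y 10): {"e":14,"kcl":63,"y":10}
After op 8 (remove /kcl): {"e":14,"y":10}
After op 9 (replace /y 33): {"e":14,"y":33}
After op 10 (add /kd 83): {"e":14,"kd":83,"y":33}
After op 11 (add /kk 35): {"e":14,"kd":83,"kk":35,"y":33}
After op 12 (add /nv 52): {"e":14,"kd":83,"kk":35,"nv":52,"y":33}

Answer: {"e":14,"kd":83,"kk":35,"nv":52,"y":33}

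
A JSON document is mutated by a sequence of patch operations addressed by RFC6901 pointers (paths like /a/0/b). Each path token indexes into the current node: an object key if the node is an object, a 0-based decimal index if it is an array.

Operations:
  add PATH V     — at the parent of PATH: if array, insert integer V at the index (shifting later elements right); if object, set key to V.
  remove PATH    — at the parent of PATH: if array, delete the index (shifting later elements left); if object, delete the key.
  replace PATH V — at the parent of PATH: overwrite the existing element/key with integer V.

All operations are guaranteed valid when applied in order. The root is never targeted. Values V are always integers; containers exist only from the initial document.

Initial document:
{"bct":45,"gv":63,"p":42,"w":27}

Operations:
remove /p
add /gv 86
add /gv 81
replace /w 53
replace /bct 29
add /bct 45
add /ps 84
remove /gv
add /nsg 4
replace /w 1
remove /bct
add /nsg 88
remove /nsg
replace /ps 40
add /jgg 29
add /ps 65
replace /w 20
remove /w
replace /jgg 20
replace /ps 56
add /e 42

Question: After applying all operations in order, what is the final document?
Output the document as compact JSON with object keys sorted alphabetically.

Answer: {"e":42,"jgg":20,"ps":56}

Derivation:
After op 1 (remove /p): {"bct":45,"gv":63,"w":27}
After op 2 (add /gv 86): {"bct":45,"gv":86,"w":27}
After op 3 (add /gv 81): {"bct":45,"gv":81,"w":27}
After op 4 (replace /w 53): {"bct":45,"gv":81,"w":53}
After op 5 (replace /bct 29): {"bct":29,"gv":81,"w":53}
After op 6 (add /bct 45): {"bct":45,"gv":81,"w":53}
After op 7 (add /ps 84): {"bct":45,"gv":81,"ps":84,"w":53}
After op 8 (remove /gv): {"bct":45,"ps":84,"w":53}
After op 9 (add /nsg 4): {"bct":45,"nsg":4,"ps":84,"w":53}
After op 10 (replace /w 1): {"bct":45,"nsg":4,"ps":84,"w":1}
After op 11 (remove /bct): {"nsg":4,"ps":84,"w":1}
After op 12 (add /nsg 88): {"nsg":88,"ps":84,"w":1}
After op 13 (remove /nsg): {"ps":84,"w":1}
After op 14 (replace /ps 40): {"ps":40,"w":1}
After op 15 (add /jgg 29): {"jgg":29,"ps":40,"w":1}
After op 16 (add /ps 65): {"jgg":29,"ps":65,"w":1}
After op 17 (replace /w 20): {"jgg":29,"ps":65,"w":20}
After op 18 (remove /w): {"jgg":29,"ps":65}
After op 19 (replace /jgg 20): {"jgg":20,"ps":65}
After op 20 (replace /ps 56): {"jgg":20,"ps":56}
After op 21 (add /e 42): {"e":42,"jgg":20,"ps":56}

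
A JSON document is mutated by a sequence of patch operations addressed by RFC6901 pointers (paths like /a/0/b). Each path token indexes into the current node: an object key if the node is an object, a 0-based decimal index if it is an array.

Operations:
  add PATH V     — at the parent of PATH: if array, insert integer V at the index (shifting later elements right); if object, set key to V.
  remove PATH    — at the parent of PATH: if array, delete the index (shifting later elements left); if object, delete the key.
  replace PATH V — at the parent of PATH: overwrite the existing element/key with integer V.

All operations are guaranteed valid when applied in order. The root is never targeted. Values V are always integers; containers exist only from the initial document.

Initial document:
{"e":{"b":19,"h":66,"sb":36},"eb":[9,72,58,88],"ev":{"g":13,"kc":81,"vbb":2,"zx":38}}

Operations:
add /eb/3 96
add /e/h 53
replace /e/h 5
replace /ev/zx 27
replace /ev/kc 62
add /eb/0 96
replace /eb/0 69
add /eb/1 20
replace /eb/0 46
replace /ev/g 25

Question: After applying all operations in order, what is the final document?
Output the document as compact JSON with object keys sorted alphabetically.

After op 1 (add /eb/3 96): {"e":{"b":19,"h":66,"sb":36},"eb":[9,72,58,96,88],"ev":{"g":13,"kc":81,"vbb":2,"zx":38}}
After op 2 (add /e/h 53): {"e":{"b":19,"h":53,"sb":36},"eb":[9,72,58,96,88],"ev":{"g":13,"kc":81,"vbb":2,"zx":38}}
After op 3 (replace /e/h 5): {"e":{"b":19,"h":5,"sb":36},"eb":[9,72,58,96,88],"ev":{"g":13,"kc":81,"vbb":2,"zx":38}}
After op 4 (replace /ev/zx 27): {"e":{"b":19,"h":5,"sb":36},"eb":[9,72,58,96,88],"ev":{"g":13,"kc":81,"vbb":2,"zx":27}}
After op 5 (replace /ev/kc 62): {"e":{"b":19,"h":5,"sb":36},"eb":[9,72,58,96,88],"ev":{"g":13,"kc":62,"vbb":2,"zx":27}}
After op 6 (add /eb/0 96): {"e":{"b":19,"h":5,"sb":36},"eb":[96,9,72,58,96,88],"ev":{"g":13,"kc":62,"vbb":2,"zx":27}}
After op 7 (replace /eb/0 69): {"e":{"b":19,"h":5,"sb":36},"eb":[69,9,72,58,96,88],"ev":{"g":13,"kc":62,"vbb":2,"zx":27}}
After op 8 (add /eb/1 20): {"e":{"b":19,"h":5,"sb":36},"eb":[69,20,9,72,58,96,88],"ev":{"g":13,"kc":62,"vbb":2,"zx":27}}
After op 9 (replace /eb/0 46): {"e":{"b":19,"h":5,"sb":36},"eb":[46,20,9,72,58,96,88],"ev":{"g":13,"kc":62,"vbb":2,"zx":27}}
After op 10 (replace /ev/g 25): {"e":{"b":19,"h":5,"sb":36},"eb":[46,20,9,72,58,96,88],"ev":{"g":25,"kc":62,"vbb":2,"zx":27}}

Answer: {"e":{"b":19,"h":5,"sb":36},"eb":[46,20,9,72,58,96,88],"ev":{"g":25,"kc":62,"vbb":2,"zx":27}}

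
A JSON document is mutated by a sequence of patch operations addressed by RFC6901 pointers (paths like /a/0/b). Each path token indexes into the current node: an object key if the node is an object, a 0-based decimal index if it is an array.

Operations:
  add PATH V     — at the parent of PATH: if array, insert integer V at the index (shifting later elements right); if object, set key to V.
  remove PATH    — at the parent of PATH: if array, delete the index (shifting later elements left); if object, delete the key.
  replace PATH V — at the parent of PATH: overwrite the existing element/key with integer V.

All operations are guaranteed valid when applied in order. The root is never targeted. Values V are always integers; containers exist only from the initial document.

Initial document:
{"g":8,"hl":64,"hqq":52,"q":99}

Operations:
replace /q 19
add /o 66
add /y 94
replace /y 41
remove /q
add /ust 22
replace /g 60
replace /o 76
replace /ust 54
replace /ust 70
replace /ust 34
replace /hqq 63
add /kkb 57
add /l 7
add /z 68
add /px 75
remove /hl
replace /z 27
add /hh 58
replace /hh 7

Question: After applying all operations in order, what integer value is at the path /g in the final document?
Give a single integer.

After op 1 (replace /q 19): {"g":8,"hl":64,"hqq":52,"q":19}
After op 2 (add /o 66): {"g":8,"hl":64,"hqq":52,"o":66,"q":19}
After op 3 (add /y 94): {"g":8,"hl":64,"hqq":52,"o":66,"q":19,"y":94}
After op 4 (replace /y 41): {"g":8,"hl":64,"hqq":52,"o":66,"q":19,"y":41}
After op 5 (remove /q): {"g":8,"hl":64,"hqq":52,"o":66,"y":41}
After op 6 (add /ust 22): {"g":8,"hl":64,"hqq":52,"o":66,"ust":22,"y":41}
After op 7 (replace /g 60): {"g":60,"hl":64,"hqq":52,"o":66,"ust":22,"y":41}
After op 8 (replace /o 76): {"g":60,"hl":64,"hqq":52,"o":76,"ust":22,"y":41}
After op 9 (replace /ust 54): {"g":60,"hl":64,"hqq":52,"o":76,"ust":54,"y":41}
After op 10 (replace /ust 70): {"g":60,"hl":64,"hqq":52,"o":76,"ust":70,"y":41}
After op 11 (replace /ust 34): {"g":60,"hl":64,"hqq":52,"o":76,"ust":34,"y":41}
After op 12 (replace /hqq 63): {"g":60,"hl":64,"hqq":63,"o":76,"ust":34,"y":41}
After op 13 (add /kkb 57): {"g":60,"hl":64,"hqq":63,"kkb":57,"o":76,"ust":34,"y":41}
After op 14 (add /l 7): {"g":60,"hl":64,"hqq":63,"kkb":57,"l":7,"o":76,"ust":34,"y":41}
After op 15 (add /z 68): {"g":60,"hl":64,"hqq":63,"kkb":57,"l":7,"o":76,"ust":34,"y":41,"z":68}
After op 16 (add /px 75): {"g":60,"hl":64,"hqq":63,"kkb":57,"l":7,"o":76,"px":75,"ust":34,"y":41,"z":68}
After op 17 (remove /hl): {"g":60,"hqq":63,"kkb":57,"l":7,"o":76,"px":75,"ust":34,"y":41,"z":68}
After op 18 (replace /z 27): {"g":60,"hqq":63,"kkb":57,"l":7,"o":76,"px":75,"ust":34,"y":41,"z":27}
After op 19 (add /hh 58): {"g":60,"hh":58,"hqq":63,"kkb":57,"l":7,"o":76,"px":75,"ust":34,"y":41,"z":27}
After op 20 (replace /hh 7): {"g":60,"hh":7,"hqq":63,"kkb":57,"l":7,"o":76,"px":75,"ust":34,"y":41,"z":27}
Value at /g: 60

Answer: 60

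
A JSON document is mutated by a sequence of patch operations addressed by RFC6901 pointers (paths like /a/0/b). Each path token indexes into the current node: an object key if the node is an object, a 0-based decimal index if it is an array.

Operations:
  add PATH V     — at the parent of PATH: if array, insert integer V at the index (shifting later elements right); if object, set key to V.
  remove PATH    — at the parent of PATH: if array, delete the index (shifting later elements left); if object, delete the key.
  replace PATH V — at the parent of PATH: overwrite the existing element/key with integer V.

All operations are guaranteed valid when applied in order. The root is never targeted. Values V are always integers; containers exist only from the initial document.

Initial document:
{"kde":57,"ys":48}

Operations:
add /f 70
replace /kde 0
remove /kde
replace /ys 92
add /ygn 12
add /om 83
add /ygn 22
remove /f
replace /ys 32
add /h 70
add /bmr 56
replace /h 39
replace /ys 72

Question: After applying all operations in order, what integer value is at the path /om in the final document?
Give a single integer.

After op 1 (add /f 70): {"f":70,"kde":57,"ys":48}
After op 2 (replace /kde 0): {"f":70,"kde":0,"ys":48}
After op 3 (remove /kde): {"f":70,"ys":48}
After op 4 (replace /ys 92): {"f":70,"ys":92}
After op 5 (add /ygn 12): {"f":70,"ygn":12,"ys":92}
After op 6 (add /om 83): {"f":70,"om":83,"ygn":12,"ys":92}
After op 7 (add /ygn 22): {"f":70,"om":83,"ygn":22,"ys":92}
After op 8 (remove /f): {"om":83,"ygn":22,"ys":92}
After op 9 (replace /ys 32): {"om":83,"ygn":22,"ys":32}
After op 10 (add /h 70): {"h":70,"om":83,"ygn":22,"ys":32}
After op 11 (add /bmr 56): {"bmr":56,"h":70,"om":83,"ygn":22,"ys":32}
After op 12 (replace /h 39): {"bmr":56,"h":39,"om":83,"ygn":22,"ys":32}
After op 13 (replace /ys 72): {"bmr":56,"h":39,"om":83,"ygn":22,"ys":72}
Value at /om: 83

Answer: 83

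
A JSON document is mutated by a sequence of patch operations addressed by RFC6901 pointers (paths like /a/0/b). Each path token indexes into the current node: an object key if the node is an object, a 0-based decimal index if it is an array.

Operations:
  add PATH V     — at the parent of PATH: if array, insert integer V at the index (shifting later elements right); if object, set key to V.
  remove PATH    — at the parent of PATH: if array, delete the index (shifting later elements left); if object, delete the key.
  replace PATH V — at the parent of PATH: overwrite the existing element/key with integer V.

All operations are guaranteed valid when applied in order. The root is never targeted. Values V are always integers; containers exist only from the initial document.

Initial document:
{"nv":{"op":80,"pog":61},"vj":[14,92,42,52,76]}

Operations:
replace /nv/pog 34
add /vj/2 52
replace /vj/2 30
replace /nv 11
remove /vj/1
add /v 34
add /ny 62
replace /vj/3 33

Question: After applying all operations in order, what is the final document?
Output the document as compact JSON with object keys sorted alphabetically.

Answer: {"nv":11,"ny":62,"v":34,"vj":[14,30,42,33,76]}

Derivation:
After op 1 (replace /nv/pog 34): {"nv":{"op":80,"pog":34},"vj":[14,92,42,52,76]}
After op 2 (add /vj/2 52): {"nv":{"op":80,"pog":34},"vj":[14,92,52,42,52,76]}
After op 3 (replace /vj/2 30): {"nv":{"op":80,"pog":34},"vj":[14,92,30,42,52,76]}
After op 4 (replace /nv 11): {"nv":11,"vj":[14,92,30,42,52,76]}
After op 5 (remove /vj/1): {"nv":11,"vj":[14,30,42,52,76]}
After op 6 (add /v 34): {"nv":11,"v":34,"vj":[14,30,42,52,76]}
After op 7 (add /ny 62): {"nv":11,"ny":62,"v":34,"vj":[14,30,42,52,76]}
After op 8 (replace /vj/3 33): {"nv":11,"ny":62,"v":34,"vj":[14,30,42,33,76]}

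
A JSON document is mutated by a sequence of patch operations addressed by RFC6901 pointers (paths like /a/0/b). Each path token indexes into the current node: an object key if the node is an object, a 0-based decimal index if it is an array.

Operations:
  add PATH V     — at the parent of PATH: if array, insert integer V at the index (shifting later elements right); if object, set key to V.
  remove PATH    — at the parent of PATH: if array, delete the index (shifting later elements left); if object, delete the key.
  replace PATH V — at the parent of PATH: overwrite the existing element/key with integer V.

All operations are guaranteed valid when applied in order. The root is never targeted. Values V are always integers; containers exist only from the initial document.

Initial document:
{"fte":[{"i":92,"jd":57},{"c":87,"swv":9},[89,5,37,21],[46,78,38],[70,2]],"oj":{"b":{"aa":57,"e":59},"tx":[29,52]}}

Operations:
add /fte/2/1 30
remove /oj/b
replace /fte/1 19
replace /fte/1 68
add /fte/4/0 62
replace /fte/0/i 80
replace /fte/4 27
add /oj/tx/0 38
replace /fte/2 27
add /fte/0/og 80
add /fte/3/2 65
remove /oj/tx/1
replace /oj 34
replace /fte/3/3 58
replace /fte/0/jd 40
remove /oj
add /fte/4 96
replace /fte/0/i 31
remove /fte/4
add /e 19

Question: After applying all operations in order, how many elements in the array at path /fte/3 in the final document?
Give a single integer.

After op 1 (add /fte/2/1 30): {"fte":[{"i":92,"jd":57},{"c":87,"swv":9},[89,30,5,37,21],[46,78,38],[70,2]],"oj":{"b":{"aa":57,"e":59},"tx":[29,52]}}
After op 2 (remove /oj/b): {"fte":[{"i":92,"jd":57},{"c":87,"swv":9},[89,30,5,37,21],[46,78,38],[70,2]],"oj":{"tx":[29,52]}}
After op 3 (replace /fte/1 19): {"fte":[{"i":92,"jd":57},19,[89,30,5,37,21],[46,78,38],[70,2]],"oj":{"tx":[29,52]}}
After op 4 (replace /fte/1 68): {"fte":[{"i":92,"jd":57},68,[89,30,5,37,21],[46,78,38],[70,2]],"oj":{"tx":[29,52]}}
After op 5 (add /fte/4/0 62): {"fte":[{"i":92,"jd":57},68,[89,30,5,37,21],[46,78,38],[62,70,2]],"oj":{"tx":[29,52]}}
After op 6 (replace /fte/0/i 80): {"fte":[{"i":80,"jd":57},68,[89,30,5,37,21],[46,78,38],[62,70,2]],"oj":{"tx":[29,52]}}
After op 7 (replace /fte/4 27): {"fte":[{"i":80,"jd":57},68,[89,30,5,37,21],[46,78,38],27],"oj":{"tx":[29,52]}}
After op 8 (add /oj/tx/0 38): {"fte":[{"i":80,"jd":57},68,[89,30,5,37,21],[46,78,38],27],"oj":{"tx":[38,29,52]}}
After op 9 (replace /fte/2 27): {"fte":[{"i":80,"jd":57},68,27,[46,78,38],27],"oj":{"tx":[38,29,52]}}
After op 10 (add /fte/0/og 80): {"fte":[{"i":80,"jd":57,"og":80},68,27,[46,78,38],27],"oj":{"tx":[38,29,52]}}
After op 11 (add /fte/3/2 65): {"fte":[{"i":80,"jd":57,"og":80},68,27,[46,78,65,38],27],"oj":{"tx":[38,29,52]}}
After op 12 (remove /oj/tx/1): {"fte":[{"i":80,"jd":57,"og":80},68,27,[46,78,65,38],27],"oj":{"tx":[38,52]}}
After op 13 (replace /oj 34): {"fte":[{"i":80,"jd":57,"og":80},68,27,[46,78,65,38],27],"oj":34}
After op 14 (replace /fte/3/3 58): {"fte":[{"i":80,"jd":57,"og":80},68,27,[46,78,65,58],27],"oj":34}
After op 15 (replace /fte/0/jd 40): {"fte":[{"i":80,"jd":40,"og":80},68,27,[46,78,65,58],27],"oj":34}
After op 16 (remove /oj): {"fte":[{"i":80,"jd":40,"og":80},68,27,[46,78,65,58],27]}
After op 17 (add /fte/4 96): {"fte":[{"i":80,"jd":40,"og":80},68,27,[46,78,65,58],96,27]}
After op 18 (replace /fte/0/i 31): {"fte":[{"i":31,"jd":40,"og":80},68,27,[46,78,65,58],96,27]}
After op 19 (remove /fte/4): {"fte":[{"i":31,"jd":40,"og":80},68,27,[46,78,65,58],27]}
After op 20 (add /e 19): {"e":19,"fte":[{"i":31,"jd":40,"og":80},68,27,[46,78,65,58],27]}
Size at path /fte/3: 4

Answer: 4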